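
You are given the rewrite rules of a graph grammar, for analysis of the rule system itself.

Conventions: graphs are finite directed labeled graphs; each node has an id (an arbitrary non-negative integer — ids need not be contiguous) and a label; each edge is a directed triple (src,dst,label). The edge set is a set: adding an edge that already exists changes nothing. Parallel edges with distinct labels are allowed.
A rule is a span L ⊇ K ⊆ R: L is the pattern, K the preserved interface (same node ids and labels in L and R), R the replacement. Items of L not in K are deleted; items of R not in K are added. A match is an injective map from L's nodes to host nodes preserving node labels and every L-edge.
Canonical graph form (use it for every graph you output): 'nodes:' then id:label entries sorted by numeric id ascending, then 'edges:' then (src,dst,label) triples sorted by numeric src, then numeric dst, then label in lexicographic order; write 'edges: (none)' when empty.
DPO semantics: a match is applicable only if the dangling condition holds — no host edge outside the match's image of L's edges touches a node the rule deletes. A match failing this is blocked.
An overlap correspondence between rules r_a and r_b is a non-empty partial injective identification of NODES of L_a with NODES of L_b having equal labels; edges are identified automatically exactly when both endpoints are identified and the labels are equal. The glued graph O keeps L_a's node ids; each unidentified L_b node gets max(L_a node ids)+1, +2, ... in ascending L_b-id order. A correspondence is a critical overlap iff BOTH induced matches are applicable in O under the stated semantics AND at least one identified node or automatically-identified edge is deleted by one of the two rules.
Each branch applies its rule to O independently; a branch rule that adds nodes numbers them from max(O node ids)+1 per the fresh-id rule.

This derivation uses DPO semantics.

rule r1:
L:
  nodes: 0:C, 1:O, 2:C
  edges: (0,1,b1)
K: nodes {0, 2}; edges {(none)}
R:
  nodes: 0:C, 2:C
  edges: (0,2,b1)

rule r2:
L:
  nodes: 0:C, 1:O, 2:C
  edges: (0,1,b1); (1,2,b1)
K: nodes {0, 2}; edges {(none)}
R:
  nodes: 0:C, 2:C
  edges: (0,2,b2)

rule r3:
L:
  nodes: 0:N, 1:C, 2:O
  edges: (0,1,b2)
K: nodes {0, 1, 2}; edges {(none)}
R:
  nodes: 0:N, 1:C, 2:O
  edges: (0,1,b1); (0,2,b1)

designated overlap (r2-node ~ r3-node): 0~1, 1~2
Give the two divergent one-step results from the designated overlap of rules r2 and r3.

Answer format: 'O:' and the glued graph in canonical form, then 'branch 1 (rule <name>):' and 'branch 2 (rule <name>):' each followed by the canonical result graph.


O:
nodes: 0:C, 1:O, 2:C, 3:N
edges: (0,1,b1); (1,2,b1); (3,0,b2)
branch 1 (rule r2):
nodes: 0:C, 2:C, 3:N
edges: (0,2,b2); (3,0,b2)
branch 2 (rule r3):
nodes: 0:C, 1:O, 2:C, 3:N
edges: (0,1,b1); (1,2,b1); (3,0,b1); (3,1,b1)


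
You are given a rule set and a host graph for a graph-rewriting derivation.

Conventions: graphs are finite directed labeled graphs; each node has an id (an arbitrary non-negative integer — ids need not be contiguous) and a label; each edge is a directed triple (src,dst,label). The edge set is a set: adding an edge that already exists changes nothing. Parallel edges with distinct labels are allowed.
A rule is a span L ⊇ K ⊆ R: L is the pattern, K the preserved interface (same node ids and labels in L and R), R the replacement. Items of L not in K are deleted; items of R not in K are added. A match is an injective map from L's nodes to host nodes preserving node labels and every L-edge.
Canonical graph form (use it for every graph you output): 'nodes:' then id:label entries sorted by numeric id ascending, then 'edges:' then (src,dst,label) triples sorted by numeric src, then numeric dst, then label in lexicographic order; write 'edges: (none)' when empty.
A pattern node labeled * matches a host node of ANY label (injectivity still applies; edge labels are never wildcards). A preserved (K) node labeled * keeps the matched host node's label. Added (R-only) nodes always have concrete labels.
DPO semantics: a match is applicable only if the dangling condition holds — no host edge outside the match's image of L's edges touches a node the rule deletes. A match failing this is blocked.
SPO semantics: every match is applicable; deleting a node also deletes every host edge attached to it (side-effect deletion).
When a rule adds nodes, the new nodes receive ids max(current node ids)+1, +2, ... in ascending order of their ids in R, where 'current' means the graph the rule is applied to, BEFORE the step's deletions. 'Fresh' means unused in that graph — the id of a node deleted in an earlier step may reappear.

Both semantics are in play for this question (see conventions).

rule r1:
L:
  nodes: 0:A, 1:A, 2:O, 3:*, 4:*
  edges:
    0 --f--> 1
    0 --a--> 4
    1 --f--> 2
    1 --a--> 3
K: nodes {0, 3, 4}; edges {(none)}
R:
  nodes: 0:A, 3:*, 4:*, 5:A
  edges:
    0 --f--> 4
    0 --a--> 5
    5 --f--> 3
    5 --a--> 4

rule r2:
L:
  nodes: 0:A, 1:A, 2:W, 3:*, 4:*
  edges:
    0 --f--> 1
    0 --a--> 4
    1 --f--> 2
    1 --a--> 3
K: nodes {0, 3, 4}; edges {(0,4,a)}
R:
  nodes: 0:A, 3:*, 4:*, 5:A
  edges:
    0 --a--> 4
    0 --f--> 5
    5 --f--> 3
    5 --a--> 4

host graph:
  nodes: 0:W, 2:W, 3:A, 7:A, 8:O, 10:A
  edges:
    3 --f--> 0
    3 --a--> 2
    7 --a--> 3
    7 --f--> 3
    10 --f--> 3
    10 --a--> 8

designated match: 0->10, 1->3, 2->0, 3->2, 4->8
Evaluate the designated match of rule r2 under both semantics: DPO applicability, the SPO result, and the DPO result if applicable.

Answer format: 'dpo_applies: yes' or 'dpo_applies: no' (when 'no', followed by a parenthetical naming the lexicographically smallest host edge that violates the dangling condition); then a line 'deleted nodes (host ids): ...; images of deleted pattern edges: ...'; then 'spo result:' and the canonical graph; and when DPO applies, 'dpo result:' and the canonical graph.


dpo_applies: no
(the rule deletes node 3, which keeps host edge (7,3,a) outside the match image — the dangling condition fails, DPO blocks; SPO proceeds and side-deletes such edges)
deleted nodes (host ids): 0, 3; images of deleted pattern edges: (3,0,f); (3,2,a); (10,3,f)
spo result:
nodes: 2:W, 7:A, 8:O, 10:A, 11:A
edges: (10,8,a); (10,11,f); (11,2,f); (11,8,a)


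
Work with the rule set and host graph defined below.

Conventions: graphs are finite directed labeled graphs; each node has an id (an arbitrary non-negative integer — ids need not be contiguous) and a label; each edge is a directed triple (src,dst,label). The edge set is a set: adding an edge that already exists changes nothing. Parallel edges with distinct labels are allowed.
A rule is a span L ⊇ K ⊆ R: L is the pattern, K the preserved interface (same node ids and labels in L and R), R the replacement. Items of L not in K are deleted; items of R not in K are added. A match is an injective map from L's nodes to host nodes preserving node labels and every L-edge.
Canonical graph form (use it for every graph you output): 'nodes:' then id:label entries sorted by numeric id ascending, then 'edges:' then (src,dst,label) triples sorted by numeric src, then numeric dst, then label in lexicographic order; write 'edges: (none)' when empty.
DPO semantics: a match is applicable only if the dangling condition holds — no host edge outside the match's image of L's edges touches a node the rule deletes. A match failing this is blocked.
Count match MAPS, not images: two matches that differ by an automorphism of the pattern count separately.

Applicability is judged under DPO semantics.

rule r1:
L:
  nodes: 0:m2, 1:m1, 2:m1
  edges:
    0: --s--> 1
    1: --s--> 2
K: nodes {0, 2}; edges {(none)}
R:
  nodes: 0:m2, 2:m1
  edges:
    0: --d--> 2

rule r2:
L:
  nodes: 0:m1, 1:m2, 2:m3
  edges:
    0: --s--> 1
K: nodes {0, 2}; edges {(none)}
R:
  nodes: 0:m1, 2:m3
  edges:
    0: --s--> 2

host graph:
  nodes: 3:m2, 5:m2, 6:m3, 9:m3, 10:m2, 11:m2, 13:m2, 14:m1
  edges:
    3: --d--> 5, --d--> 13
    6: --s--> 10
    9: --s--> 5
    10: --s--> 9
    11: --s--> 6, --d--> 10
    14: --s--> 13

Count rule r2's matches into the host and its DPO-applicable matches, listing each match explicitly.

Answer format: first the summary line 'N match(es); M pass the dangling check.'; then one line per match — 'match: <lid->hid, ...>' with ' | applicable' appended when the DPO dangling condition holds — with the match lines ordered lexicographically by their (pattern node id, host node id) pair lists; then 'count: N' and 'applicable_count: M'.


2 match(es); 0 pass the dangling check.
match: 0->14, 1->13, 2->6
match: 0->14, 1->13, 2->9
count: 2
applicable_count: 0


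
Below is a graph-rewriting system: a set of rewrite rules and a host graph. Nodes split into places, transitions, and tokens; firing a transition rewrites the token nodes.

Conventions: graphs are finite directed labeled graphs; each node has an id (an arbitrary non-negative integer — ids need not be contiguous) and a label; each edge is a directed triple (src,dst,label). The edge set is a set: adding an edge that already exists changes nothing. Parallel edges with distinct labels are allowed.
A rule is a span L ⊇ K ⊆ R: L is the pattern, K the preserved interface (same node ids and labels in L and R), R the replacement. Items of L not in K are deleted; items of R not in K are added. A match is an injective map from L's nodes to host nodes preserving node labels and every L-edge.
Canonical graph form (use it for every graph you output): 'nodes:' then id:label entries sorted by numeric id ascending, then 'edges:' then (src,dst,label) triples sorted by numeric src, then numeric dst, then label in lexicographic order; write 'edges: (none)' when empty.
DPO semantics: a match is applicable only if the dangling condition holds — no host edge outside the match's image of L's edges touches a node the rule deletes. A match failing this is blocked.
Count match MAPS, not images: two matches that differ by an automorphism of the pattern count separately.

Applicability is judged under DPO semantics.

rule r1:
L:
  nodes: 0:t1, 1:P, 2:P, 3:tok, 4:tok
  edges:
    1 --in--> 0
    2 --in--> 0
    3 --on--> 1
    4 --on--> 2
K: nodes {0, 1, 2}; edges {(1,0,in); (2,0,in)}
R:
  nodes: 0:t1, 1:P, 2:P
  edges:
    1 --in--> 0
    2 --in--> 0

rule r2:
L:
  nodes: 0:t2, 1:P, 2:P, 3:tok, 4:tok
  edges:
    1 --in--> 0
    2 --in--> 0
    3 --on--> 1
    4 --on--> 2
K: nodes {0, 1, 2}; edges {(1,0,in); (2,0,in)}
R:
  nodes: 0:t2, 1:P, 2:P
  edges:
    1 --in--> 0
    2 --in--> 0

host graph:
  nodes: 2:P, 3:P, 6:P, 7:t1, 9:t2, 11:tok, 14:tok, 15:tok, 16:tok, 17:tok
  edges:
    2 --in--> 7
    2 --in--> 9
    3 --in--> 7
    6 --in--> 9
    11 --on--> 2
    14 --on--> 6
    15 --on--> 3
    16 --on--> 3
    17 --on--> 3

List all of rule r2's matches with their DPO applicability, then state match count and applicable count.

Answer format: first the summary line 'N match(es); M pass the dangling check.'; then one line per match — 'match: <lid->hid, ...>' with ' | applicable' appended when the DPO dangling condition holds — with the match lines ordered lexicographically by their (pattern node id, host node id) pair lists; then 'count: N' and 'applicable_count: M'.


2 match(es); 2 pass the dangling check.
match: 0->9, 1->2, 2->6, 3->11, 4->14 | applicable
match: 0->9, 1->6, 2->2, 3->14, 4->11 | applicable
count: 2
applicable_count: 2


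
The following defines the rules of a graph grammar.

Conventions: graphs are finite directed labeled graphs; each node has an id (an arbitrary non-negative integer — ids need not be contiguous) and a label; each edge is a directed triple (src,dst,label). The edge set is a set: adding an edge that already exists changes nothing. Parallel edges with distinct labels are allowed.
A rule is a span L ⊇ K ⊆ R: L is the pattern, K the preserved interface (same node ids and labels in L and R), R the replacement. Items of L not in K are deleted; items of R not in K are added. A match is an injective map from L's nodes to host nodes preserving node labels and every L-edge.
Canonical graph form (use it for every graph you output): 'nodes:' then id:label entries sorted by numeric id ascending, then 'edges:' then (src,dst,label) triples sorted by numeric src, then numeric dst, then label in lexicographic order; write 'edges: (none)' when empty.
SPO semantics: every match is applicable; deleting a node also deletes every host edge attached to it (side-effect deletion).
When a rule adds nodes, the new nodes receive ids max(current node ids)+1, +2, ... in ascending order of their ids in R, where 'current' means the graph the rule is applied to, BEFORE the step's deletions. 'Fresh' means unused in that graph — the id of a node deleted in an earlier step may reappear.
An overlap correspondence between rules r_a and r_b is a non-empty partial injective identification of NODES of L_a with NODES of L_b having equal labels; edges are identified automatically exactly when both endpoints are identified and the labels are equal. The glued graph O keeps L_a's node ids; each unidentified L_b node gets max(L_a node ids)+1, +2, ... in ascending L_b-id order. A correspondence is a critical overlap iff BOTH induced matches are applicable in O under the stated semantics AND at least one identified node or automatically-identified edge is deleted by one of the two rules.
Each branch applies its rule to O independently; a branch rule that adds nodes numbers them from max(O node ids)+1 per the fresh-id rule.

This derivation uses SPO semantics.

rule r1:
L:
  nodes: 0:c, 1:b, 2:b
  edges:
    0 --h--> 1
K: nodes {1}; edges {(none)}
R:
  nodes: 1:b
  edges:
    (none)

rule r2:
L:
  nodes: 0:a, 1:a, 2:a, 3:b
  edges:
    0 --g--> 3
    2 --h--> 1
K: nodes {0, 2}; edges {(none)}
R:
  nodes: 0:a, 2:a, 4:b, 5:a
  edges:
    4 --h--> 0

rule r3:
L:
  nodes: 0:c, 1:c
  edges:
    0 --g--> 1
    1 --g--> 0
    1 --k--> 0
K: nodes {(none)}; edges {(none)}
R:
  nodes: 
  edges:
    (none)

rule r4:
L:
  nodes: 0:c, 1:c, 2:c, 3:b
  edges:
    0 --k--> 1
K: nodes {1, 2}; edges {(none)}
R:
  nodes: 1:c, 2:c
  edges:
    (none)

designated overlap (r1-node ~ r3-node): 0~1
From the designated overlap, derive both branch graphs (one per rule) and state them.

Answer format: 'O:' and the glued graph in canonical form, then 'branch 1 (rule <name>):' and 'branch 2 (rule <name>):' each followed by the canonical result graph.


O:
nodes: 0:c, 1:b, 2:b, 3:c
edges: (0,1,h); (0,3,g); (0,3,k); (3,0,g)
branch 1 (rule r1):
nodes: 1:b, 3:c
edges: (none)
branch 2 (rule r3):
nodes: 1:b, 2:b
edges: (none)


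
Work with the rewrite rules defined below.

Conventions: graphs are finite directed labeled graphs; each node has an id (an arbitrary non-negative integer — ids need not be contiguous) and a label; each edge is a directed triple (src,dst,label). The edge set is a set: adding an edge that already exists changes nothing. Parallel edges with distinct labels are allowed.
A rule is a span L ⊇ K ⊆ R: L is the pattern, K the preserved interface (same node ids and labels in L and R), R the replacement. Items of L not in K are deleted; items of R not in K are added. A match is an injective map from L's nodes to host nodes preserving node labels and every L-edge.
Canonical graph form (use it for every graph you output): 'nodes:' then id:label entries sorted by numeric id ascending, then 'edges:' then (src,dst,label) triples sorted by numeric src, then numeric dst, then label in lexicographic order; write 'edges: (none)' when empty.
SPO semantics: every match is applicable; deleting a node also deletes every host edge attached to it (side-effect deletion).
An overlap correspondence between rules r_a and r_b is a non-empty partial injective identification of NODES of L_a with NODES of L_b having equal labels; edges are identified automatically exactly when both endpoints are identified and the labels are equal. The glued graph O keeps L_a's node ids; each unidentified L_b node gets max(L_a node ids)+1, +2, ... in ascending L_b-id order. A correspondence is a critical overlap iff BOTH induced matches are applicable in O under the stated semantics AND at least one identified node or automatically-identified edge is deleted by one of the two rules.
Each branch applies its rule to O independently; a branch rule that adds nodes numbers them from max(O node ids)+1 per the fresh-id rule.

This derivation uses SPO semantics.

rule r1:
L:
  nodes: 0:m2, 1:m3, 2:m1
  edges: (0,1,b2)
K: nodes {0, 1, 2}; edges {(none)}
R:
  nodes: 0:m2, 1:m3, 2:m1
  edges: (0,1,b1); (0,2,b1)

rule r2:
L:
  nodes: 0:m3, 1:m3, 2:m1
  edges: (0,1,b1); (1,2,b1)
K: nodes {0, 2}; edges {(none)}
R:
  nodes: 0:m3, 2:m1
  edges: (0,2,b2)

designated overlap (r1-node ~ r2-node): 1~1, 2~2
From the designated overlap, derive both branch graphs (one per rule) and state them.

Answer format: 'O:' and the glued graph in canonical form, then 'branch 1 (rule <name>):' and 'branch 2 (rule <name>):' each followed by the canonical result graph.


O:
nodes: 0:m2, 1:m3, 2:m1, 3:m3
edges: (0,1,b2); (1,2,b1); (3,1,b1)
branch 1 (rule r1):
nodes: 0:m2, 1:m3, 2:m1, 3:m3
edges: (0,1,b1); (0,2,b1); (1,2,b1); (3,1,b1)
branch 2 (rule r2):
nodes: 0:m2, 2:m1, 3:m3
edges: (3,2,b2)


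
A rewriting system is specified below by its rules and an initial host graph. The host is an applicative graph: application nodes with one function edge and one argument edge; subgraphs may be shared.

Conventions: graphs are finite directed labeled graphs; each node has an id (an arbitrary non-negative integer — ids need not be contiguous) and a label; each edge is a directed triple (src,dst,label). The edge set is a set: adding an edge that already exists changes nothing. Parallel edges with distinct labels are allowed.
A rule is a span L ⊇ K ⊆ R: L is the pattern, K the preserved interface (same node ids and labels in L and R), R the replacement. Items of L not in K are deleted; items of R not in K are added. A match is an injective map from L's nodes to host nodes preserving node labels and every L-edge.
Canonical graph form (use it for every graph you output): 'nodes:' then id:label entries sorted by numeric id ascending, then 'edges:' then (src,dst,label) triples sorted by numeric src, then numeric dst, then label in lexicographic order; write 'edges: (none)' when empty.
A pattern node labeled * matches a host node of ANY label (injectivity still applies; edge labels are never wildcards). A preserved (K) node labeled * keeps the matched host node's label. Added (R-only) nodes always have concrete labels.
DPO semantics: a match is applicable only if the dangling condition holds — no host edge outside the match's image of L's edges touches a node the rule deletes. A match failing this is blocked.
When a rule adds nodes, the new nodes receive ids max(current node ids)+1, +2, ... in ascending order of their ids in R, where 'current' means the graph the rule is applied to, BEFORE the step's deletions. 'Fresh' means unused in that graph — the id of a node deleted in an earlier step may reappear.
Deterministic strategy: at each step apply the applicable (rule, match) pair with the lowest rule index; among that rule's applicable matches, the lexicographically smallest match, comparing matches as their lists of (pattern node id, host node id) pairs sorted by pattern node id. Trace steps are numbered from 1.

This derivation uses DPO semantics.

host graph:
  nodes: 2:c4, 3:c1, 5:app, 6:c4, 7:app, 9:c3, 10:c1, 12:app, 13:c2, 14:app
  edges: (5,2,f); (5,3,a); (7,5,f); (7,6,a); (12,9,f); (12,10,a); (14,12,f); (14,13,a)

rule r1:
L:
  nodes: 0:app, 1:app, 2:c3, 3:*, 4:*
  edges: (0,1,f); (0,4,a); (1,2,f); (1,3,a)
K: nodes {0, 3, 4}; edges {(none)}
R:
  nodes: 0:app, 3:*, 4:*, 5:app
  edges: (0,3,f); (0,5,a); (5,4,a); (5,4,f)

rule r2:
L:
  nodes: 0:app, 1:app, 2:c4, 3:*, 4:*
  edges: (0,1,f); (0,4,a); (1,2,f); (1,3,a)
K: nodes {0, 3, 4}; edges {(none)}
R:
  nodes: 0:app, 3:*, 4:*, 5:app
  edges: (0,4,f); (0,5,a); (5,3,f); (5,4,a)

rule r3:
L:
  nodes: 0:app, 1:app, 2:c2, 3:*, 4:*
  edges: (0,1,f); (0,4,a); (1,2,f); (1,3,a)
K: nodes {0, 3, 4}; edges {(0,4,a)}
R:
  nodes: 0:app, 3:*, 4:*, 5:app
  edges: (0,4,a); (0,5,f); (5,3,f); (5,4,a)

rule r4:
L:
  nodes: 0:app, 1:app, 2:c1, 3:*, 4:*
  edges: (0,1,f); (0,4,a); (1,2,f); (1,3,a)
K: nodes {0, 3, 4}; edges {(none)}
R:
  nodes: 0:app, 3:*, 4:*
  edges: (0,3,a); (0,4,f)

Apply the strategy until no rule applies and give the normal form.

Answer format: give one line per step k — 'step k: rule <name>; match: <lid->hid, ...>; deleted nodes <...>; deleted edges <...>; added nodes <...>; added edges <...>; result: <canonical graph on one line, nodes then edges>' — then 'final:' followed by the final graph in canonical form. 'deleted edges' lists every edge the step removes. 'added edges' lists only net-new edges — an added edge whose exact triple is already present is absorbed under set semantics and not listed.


step 1: rule r1; match: 0->14, 1->12, 2->9, 3->10, 4->13; deleted nodes 9, 12; deleted edges (12,9,f); (12,10,a); (14,12,f); (14,13,a); added nodes 15; added edges (14,10,f); (14,15,a); (15,13,a); (15,13,f); result: nodes: 2:c4, 3:c1, 5:app, 6:c4, 7:app, 10:c1, 13:c2, 14:app, 15:app edges: (5,2,f); (5,3,a); (7,5,f); (7,6,a); (14,10,f); (14,15,a); (15,13,a); (15,13,f)
step 2: rule r2; match: 0->7, 1->5, 2->2, 3->3, 4->6; deleted nodes 2, 5; deleted edges (5,2,f); (5,3,a); (7,5,f); (7,6,a); added nodes 16; added edges (7,6,f); (7,16,a); (16,3,f); (16,6,a); result: nodes: 3:c1, 6:c4, 7:app, 10:c1, 13:c2, 14:app, 15:app, 16:app edges: (7,6,f); (7,16,a); (14,10,f); (14,15,a); (15,13,a); (15,13,f); (16,3,f); (16,6,a)
final:
nodes: 3:c1, 6:c4, 7:app, 10:c1, 13:c2, 14:app, 15:app, 16:app
edges: (7,6,f); (7,16,a); (14,10,f); (14,15,a); (15,13,a); (15,13,f); (16,3,f); (16,6,a)


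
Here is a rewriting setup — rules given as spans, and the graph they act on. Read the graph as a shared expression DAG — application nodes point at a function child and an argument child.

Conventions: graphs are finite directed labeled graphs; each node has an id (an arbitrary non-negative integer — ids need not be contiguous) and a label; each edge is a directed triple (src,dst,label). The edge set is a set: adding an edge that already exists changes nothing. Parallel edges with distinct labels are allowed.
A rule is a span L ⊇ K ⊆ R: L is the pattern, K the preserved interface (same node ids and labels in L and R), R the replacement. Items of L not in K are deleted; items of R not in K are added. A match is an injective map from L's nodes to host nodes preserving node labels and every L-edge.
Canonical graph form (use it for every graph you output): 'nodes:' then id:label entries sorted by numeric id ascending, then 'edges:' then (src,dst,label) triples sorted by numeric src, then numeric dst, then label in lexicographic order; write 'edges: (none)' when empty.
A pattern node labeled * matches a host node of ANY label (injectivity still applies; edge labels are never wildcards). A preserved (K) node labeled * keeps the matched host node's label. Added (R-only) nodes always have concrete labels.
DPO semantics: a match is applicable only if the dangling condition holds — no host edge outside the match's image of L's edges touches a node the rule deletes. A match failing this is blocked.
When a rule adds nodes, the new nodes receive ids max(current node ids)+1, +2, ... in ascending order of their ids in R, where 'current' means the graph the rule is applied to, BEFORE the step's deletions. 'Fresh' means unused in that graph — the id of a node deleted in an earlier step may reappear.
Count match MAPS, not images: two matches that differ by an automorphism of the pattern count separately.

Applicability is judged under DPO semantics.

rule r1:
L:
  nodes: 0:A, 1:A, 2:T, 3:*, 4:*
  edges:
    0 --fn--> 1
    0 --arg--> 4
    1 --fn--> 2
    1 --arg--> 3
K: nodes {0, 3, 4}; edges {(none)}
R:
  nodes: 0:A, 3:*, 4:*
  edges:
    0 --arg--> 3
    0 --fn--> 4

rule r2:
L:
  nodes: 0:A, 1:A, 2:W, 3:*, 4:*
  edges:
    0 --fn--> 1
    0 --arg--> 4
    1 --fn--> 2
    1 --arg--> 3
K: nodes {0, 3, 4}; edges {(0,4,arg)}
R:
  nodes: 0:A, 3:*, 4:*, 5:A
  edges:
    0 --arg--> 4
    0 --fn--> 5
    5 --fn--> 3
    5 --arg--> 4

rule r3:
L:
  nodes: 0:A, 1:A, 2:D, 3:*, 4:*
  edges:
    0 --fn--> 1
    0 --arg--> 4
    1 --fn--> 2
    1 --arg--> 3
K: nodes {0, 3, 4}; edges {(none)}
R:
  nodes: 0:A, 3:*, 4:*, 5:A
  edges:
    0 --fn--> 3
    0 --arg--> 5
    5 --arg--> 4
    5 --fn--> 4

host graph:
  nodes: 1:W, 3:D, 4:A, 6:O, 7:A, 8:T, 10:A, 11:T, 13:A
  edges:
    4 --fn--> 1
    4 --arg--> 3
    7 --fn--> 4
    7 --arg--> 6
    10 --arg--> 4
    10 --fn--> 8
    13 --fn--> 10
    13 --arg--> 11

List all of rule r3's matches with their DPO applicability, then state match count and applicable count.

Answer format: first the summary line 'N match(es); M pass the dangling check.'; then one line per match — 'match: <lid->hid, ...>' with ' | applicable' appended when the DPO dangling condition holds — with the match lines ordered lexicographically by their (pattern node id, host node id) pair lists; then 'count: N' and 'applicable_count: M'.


0 match(es); 0 pass the dangling check.
count: 0
applicable_count: 0


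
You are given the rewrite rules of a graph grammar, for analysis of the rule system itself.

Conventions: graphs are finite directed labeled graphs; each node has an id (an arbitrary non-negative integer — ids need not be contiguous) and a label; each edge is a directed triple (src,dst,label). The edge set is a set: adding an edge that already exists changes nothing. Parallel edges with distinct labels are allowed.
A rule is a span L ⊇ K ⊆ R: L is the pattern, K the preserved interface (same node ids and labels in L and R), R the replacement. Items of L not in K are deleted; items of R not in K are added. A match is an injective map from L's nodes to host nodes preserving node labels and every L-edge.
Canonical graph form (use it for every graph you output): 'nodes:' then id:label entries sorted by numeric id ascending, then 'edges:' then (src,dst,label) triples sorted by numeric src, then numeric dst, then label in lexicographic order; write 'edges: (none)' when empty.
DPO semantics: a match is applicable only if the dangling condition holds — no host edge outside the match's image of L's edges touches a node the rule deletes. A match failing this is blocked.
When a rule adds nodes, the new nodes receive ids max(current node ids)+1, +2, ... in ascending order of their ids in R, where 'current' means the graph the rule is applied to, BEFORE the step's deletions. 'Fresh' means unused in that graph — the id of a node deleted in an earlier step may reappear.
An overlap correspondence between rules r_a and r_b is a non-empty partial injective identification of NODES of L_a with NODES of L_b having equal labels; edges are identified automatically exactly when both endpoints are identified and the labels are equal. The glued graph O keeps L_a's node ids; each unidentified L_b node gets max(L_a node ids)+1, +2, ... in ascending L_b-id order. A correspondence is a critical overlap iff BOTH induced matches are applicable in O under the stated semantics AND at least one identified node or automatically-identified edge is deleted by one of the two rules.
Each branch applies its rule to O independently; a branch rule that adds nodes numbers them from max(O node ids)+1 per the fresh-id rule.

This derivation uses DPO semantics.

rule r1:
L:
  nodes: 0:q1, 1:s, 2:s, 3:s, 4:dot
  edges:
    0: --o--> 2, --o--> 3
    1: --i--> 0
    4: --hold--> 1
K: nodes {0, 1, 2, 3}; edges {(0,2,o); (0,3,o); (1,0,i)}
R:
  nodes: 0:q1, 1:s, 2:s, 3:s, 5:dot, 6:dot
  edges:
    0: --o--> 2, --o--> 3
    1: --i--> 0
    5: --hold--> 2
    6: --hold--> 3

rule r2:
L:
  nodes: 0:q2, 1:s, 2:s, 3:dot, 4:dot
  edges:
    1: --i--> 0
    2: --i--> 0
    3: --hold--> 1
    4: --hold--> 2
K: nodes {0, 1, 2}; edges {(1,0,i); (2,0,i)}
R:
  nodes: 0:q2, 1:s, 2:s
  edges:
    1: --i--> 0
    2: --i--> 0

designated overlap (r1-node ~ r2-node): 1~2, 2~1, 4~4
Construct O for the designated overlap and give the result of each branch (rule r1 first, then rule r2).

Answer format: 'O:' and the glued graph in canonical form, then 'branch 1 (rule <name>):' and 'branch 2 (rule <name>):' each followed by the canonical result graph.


O:
nodes: 0:q1, 1:s, 2:s, 3:s, 4:dot, 5:q2, 6:dot
edges: (0,2,o); (0,3,o); (1,0,i); (1,5,i); (2,5,i); (4,1,hold); (6,2,hold)
branch 1 (rule r1):
nodes: 0:q1, 1:s, 2:s, 3:s, 5:q2, 6:dot, 7:dot, 8:dot
edges: (0,2,o); (0,3,o); (1,0,i); (1,5,i); (2,5,i); (6,2,hold); (7,2,hold); (8,3,hold)
branch 2 (rule r2):
nodes: 0:q1, 1:s, 2:s, 3:s, 5:q2
edges: (0,2,o); (0,3,o); (1,0,i); (1,5,i); (2,5,i)


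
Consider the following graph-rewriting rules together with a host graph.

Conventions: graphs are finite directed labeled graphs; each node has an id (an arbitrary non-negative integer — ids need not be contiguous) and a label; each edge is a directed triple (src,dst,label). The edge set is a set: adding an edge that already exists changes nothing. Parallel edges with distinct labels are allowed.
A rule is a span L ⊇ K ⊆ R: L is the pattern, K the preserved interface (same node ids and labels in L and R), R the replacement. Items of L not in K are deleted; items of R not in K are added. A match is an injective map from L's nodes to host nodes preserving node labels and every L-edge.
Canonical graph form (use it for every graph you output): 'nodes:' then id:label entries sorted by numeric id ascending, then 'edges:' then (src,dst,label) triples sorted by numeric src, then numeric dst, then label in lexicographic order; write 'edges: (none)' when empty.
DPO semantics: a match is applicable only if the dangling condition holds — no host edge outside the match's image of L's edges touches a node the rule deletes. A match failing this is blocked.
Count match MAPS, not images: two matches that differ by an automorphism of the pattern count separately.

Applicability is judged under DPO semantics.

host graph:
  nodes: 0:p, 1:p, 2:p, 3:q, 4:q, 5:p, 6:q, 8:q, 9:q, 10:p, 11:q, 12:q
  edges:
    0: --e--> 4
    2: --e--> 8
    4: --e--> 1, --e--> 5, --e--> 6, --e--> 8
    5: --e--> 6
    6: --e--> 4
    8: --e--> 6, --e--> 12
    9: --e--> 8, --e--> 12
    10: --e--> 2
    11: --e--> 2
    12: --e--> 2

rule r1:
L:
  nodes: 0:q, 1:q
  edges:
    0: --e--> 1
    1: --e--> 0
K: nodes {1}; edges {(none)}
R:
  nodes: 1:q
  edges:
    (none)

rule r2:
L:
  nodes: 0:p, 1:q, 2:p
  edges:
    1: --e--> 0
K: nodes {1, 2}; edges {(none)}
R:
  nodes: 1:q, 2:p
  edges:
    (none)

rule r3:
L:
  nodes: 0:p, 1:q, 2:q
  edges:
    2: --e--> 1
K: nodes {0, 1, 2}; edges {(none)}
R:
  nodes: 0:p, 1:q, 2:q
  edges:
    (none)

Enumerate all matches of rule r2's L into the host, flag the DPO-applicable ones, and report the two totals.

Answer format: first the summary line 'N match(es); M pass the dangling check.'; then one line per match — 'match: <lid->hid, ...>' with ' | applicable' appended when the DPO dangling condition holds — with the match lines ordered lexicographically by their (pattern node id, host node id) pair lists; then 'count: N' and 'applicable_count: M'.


16 match(es); 4 pass the dangling check.
match: 0->1, 1->4, 2->0 | applicable
match: 0->1, 1->4, 2->2 | applicable
match: 0->1, 1->4, 2->5 | applicable
match: 0->1, 1->4, 2->10 | applicable
match: 0->2, 1->11, 2->0
match: 0->2, 1->11, 2->1
match: 0->2, 1->11, 2->5
match: 0->2, 1->11, 2->10
match: 0->2, 1->12, 2->0
match: 0->2, 1->12, 2->1
match: 0->2, 1->12, 2->5
match: 0->2, 1->12, 2->10
match: 0->5, 1->4, 2->0
match: 0->5, 1->4, 2->1
match: 0->5, 1->4, 2->2
match: 0->5, 1->4, 2->10
count: 16
applicable_count: 4


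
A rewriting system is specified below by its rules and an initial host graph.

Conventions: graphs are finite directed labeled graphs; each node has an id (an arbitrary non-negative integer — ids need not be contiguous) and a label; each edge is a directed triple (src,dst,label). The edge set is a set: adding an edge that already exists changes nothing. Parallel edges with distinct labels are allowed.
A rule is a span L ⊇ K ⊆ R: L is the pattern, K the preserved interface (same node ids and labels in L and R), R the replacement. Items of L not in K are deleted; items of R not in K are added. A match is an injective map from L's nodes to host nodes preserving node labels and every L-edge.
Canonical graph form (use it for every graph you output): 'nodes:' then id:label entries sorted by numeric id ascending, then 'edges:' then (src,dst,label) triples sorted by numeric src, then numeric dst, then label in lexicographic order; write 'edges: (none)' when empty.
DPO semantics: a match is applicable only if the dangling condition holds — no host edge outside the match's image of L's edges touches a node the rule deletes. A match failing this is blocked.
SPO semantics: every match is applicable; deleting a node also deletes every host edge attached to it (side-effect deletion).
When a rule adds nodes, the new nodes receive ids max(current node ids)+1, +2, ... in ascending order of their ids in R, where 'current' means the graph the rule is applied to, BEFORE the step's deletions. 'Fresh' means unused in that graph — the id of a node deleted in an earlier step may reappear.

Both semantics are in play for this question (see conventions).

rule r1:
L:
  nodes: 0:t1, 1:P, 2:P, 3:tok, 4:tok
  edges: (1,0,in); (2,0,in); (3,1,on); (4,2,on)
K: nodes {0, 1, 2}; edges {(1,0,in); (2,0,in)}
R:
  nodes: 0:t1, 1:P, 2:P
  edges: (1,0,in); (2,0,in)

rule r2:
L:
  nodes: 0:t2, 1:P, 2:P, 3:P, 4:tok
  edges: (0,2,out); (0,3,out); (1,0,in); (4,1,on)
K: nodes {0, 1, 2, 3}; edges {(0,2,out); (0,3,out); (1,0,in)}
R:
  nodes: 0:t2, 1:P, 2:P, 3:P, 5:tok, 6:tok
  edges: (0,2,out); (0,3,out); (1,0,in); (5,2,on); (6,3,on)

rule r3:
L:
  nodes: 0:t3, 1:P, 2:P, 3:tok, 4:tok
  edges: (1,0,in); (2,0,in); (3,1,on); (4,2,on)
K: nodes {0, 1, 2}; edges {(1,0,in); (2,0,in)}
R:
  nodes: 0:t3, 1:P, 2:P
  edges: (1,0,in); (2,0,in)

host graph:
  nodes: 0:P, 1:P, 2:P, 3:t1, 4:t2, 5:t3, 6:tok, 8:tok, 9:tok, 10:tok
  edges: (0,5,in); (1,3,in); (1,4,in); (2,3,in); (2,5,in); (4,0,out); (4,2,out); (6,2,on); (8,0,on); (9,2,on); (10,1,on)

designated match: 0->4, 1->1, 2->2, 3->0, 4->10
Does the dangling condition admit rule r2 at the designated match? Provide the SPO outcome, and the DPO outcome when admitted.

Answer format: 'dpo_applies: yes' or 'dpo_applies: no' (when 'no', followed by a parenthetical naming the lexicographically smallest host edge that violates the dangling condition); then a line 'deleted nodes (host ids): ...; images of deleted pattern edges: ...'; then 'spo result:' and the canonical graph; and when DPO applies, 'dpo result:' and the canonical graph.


dpo_applies: yes
deleted nodes (host ids): 10; images of deleted pattern edges: (10,1,on)
spo result:
nodes: 0:P, 1:P, 2:P, 3:t1, 4:t2, 5:t3, 6:tok, 8:tok, 9:tok, 11:tok, 12:tok
edges: (0,5,in); (1,3,in); (1,4,in); (2,3,in); (2,5,in); (4,0,out); (4,2,out); (6,2,on); (8,0,on); (9,2,on); (11,2,on); (12,0,on)
dpo result:
nodes: 0:P, 1:P, 2:P, 3:t1, 4:t2, 5:t3, 6:tok, 8:tok, 9:tok, 11:tok, 12:tok
edges: (0,5,in); (1,3,in); (1,4,in); (2,3,in); (2,5,in); (4,0,out); (4,2,out); (6,2,on); (8,0,on); (9,2,on); (11,2,on); (12,0,on)


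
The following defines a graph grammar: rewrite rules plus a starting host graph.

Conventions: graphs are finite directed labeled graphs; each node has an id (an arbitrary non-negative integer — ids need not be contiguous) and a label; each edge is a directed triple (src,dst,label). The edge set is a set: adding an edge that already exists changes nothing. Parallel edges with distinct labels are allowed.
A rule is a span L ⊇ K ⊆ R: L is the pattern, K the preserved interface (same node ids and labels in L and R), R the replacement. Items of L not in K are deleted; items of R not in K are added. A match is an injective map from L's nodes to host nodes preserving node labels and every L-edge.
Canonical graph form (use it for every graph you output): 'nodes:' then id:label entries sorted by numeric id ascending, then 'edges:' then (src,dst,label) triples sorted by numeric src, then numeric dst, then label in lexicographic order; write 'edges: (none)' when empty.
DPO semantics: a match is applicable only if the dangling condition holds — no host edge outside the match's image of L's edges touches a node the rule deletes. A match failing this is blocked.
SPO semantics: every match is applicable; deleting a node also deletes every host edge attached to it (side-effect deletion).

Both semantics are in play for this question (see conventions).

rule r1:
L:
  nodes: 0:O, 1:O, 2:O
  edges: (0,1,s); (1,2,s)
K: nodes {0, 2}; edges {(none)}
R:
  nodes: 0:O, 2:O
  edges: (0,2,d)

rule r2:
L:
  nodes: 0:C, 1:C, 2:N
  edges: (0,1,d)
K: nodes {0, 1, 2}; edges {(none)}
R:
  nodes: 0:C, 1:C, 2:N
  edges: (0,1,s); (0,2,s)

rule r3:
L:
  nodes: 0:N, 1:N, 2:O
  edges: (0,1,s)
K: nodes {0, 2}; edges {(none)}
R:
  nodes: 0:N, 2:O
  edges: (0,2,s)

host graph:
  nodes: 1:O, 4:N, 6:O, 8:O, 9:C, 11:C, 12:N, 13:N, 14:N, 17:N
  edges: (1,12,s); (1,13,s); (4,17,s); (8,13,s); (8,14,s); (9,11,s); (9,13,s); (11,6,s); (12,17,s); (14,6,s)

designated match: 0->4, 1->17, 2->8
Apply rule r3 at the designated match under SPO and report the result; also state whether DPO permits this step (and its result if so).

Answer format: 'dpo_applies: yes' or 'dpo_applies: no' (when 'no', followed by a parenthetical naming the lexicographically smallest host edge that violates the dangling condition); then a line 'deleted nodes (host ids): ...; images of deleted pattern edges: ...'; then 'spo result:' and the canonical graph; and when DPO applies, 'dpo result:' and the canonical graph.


dpo_applies: no
(the rule deletes node 17, which keeps host edge (12,17,s) outside the match image — the dangling condition fails, DPO blocks; SPO proceeds and side-deletes such edges)
deleted nodes (host ids): 17; images of deleted pattern edges: (4,17,s)
spo result:
nodes: 1:O, 4:N, 6:O, 8:O, 9:C, 11:C, 12:N, 13:N, 14:N
edges: (1,12,s); (1,13,s); (4,8,s); (8,13,s); (8,14,s); (9,11,s); (9,13,s); (11,6,s); (14,6,s)


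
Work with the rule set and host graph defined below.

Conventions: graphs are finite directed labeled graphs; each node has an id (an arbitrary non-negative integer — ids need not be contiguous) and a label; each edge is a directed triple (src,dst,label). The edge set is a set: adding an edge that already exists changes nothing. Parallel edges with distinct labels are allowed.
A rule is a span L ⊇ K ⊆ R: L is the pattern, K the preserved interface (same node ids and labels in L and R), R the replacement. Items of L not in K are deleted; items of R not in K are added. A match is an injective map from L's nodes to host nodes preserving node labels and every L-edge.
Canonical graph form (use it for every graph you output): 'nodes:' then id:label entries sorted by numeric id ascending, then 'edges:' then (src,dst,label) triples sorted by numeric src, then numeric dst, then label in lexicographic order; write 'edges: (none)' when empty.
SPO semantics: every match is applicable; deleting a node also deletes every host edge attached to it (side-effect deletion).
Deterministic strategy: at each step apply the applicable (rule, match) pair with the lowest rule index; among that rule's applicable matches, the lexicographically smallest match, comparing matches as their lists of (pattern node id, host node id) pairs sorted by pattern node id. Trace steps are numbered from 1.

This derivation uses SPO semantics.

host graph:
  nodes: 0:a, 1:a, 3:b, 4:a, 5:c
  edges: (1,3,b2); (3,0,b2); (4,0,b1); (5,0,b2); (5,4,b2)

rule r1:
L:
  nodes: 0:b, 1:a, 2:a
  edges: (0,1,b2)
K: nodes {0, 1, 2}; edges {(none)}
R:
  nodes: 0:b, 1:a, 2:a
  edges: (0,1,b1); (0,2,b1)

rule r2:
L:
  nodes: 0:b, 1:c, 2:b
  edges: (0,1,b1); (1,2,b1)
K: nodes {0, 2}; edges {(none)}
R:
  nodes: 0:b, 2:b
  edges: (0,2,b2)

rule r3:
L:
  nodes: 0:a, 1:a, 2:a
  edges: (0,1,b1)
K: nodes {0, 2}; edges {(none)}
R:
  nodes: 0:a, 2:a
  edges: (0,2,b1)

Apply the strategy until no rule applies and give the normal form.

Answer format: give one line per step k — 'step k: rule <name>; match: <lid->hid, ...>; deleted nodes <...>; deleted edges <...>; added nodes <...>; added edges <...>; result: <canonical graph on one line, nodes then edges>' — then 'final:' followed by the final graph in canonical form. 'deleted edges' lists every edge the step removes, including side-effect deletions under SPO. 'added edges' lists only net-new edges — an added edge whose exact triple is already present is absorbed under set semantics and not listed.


step 1: rule r1; match: 0->3, 1->0, 2->1; deleted nodes (none); deleted edges (3,0,b2); added nodes (none); added edges (3,0,b1); (3,1,b1); result: nodes: 0:a, 1:a, 3:b, 4:a, 5:c edges: (1,3,b2); (3,0,b1); (3,1,b1); (4,0,b1); (5,0,b2); (5,4,b2)
step 2: rule r3; match: 0->4, 1->0, 2->1; deleted nodes 0; deleted edges (3,0,b1); (4,0,b1); (5,0,b2); added nodes (none); added edges (4,1,b1); result: nodes: 1:a, 3:b, 4:a, 5:c edges: (1,3,b2); (3,1,b1); (4,1,b1); (5,4,b2)
final:
nodes: 1:a, 3:b, 4:a, 5:c
edges: (1,3,b2); (3,1,b1); (4,1,b1); (5,4,b2)
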